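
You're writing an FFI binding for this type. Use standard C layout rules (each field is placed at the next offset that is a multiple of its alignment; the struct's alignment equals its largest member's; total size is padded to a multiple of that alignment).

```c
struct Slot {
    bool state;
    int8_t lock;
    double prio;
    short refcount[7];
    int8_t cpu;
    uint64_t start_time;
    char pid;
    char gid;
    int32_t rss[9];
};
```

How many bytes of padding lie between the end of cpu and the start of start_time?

1

state at 0 (size 1, align 1) → ends 1
lock at 1 (size 1, align 1) → ends 2
pad 6 to align 8 for prio
prio at 8 (size 8, align 8) → ends 16
refcount at 16 (size 14, align 2) → ends 30
cpu at 30 (size 1, align 1) → ends 31
pad 1 to align 8 for start_time
start_time at 32 (size 8, align 8) → ends 40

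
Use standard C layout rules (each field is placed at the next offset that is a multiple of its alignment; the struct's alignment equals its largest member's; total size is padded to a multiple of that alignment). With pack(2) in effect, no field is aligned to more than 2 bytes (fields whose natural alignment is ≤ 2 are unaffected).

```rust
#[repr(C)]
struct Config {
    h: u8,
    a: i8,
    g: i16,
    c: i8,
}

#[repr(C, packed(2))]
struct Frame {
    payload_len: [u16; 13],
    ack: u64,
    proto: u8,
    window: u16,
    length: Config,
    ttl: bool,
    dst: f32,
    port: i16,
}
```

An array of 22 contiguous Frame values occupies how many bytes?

Config: 0..1  h  (1B, 1-aligned); 1..2  a  (1B, 1-aligned); 2..4  g  (2B, 2-aligned); 4..5  c  (1B, 1-aligned); 5..6  -- tail padding (1B); sizeof = 6, alignof = 2
0..26  payload_len  (26B, 2-aligned)
26..34  ack  (8B, 2-aligned)
34..35  proto  (1B, 1-aligned)
35..36  -- padding (1B)
36..38  window  (2B, 2-aligned)
38..44  length  (6B, 2-aligned)
44..45  ttl  (1B, 1-aligned)
45..46  -- padding (1B)
46..50  dst  (4B, 2-aligned)
50..52  port  (2B, 2-aligned)
sizeof = 52, alignof = 2
array of 22: 22 × 52 = 1144

1144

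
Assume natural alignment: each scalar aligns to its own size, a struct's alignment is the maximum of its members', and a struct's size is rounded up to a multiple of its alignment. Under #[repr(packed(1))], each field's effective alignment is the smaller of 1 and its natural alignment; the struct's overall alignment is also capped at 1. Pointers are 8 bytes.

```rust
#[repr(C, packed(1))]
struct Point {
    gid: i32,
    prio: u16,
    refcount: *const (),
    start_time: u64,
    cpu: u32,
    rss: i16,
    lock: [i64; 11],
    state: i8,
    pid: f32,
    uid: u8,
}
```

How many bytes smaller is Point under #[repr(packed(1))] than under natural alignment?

natural layout:
  @0: gid [4B, align 4] → 4
  @4: prio [2B, align 2] → 6
  +2 pad (align 8)
  @8: refcount [8B, align 8] → 16
  @16: start_time [8B, align 8] → 24
  @24: cpu [4B, align 4] → 28
  @28: rss [2B, align 2] → 30
  +2 pad (align 8)
  @32: lock [88B, align 8] → 120
  @120: state [1B, align 1] → 121
  +3 pad (align 4)
  @124: pid [4B, align 4] → 128
  @128: uid [1B, align 1] → 129
  +7 tail pad (align 8)
  size 136, align 8
packed(1) layout:
  @0: gid [4B, align 1] → 4
  @4: prio [2B, align 1] → 6
  @6: refcount [8B, align 1] → 14
  @14: start_time [8B, align 1] → 22
  @22: cpu [4B, align 1] → 26
  @26: rss [2B, align 1] → 28
  @28: lock [88B, align 1] → 116
  @116: state [1B, align 1] → 117
  @117: pid [4B, align 1] → 121
  @121: uid [1B, align 1] → 122
  size 122, align 1
136 − 122 = 14

14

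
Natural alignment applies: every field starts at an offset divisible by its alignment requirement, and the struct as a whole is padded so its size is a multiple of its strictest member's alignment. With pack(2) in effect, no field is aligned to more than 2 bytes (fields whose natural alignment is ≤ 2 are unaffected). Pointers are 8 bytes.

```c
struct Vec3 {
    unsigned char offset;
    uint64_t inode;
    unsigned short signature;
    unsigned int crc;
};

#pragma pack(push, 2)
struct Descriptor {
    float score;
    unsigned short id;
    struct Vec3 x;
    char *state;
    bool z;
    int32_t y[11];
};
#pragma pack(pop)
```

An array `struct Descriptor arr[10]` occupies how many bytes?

Vec3: offset at 0 (size 1, align 1) → ends 1; pad 7 to align 8 for inode; inode at 8 (size 8, align 8) → ends 16; signature at 16 (size 2, align 2) → ends 18; pad 2 to align 4 for crc; crc at 20 (size 4, align 4) → ends 24; total 24 bytes, alignment 8
score at 0 (size 4, align 2) → ends 4
id at 4 (size 2, align 2) → ends 6
x at 6 (size 24, align 2) → ends 30
state at 30 (size 8, align 2) → ends 38
z at 38 (size 1, align 1) → ends 39
pad 1 to align 2 for y
y at 40 (size 44, align 2) → ends 84
total 84 bytes, alignment 2
array of 10: 10 × 84 = 840

840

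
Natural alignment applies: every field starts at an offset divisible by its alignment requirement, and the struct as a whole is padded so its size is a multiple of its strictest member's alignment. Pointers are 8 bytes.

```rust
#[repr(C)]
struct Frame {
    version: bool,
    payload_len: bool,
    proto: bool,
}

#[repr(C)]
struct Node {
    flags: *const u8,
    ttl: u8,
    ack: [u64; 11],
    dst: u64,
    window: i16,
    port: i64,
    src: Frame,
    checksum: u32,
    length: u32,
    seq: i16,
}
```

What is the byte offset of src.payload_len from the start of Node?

Frame: @0: version [1B, align 1] → 1; @1: payload_len [1B, align 1] → 2; @2: proto [1B, align 1] → 3; size 3, align 1
@0: flags [8B, align 8] → 8
@8: ttl [1B, align 1] → 9
+7 pad (align 8)
@16: ack [88B, align 8] → 104
@104: dst [8B, align 8] → 112
@112: window [2B, align 2] → 114
+6 pad (align 8)
@120: port [8B, align 8] → 128
@128: src [3B, align 1] → 131
within Frame: payload_len at 1
128 + 1 = 129

129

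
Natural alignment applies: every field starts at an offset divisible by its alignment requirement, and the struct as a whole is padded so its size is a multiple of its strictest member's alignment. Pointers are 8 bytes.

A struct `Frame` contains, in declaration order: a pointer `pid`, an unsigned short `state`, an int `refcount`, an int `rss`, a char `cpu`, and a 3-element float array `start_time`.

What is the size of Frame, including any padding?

0..8  pid  (8B, 8-aligned)
8..10  state  (2B, 2-aligned)
10..12  -- padding (2B)
12..16  refcount  (4B, 4-aligned)
16..20  rss  (4B, 4-aligned)
20..21  cpu  (1B, 1-aligned)
21..24  -- padding (3B)
24..36  start_time  (12B, 4-aligned)
36..40  -- tail padding (4B)
sizeof = 40, alignof = 8

40 bytes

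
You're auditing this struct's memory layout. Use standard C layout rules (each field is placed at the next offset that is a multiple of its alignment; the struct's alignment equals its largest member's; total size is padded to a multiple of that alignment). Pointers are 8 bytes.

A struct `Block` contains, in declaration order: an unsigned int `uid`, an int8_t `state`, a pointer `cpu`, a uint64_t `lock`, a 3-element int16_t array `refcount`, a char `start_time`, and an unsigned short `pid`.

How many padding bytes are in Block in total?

10

0..4  uid  (4B, 4-aligned)
4..5  state  (1B, 1-aligned)
5..8  -- padding (3B)
8..16  cpu  (8B, 8-aligned)
16..24  lock  (8B, 8-aligned)
24..30  refcount  (6B, 2-aligned)
30..31  start_time  (1B, 1-aligned)
31..32  -- padding (1B)
32..34  pid  (2B, 2-aligned)
34..40  -- tail padding (6B)
sizeof = 40, alignof = 8
data bytes 30, size 40 → padding 10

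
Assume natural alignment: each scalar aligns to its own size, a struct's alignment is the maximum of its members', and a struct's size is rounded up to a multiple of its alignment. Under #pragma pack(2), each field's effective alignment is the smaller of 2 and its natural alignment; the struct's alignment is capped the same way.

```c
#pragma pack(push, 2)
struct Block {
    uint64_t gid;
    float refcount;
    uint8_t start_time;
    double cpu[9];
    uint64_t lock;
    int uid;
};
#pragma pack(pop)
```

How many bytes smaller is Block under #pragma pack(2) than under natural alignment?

natural layout:
  0..8  gid  (8B, 8-aligned)
  8..12  refcount  (4B, 4-aligned)
  12..13  start_time  (1B, 1-aligned)
  13..16  -- padding (3B)
  16..88  cpu  (72B, 8-aligned)
  88..96  lock  (8B, 8-aligned)
  96..100  uid  (4B, 4-aligned)
  100..104  -- tail padding (4B)
  sizeof = 104, alignof = 8
packed(2) layout:
  0..8  gid  (8B, 2-aligned)
  8..12  refcount  (4B, 2-aligned)
  12..13  start_time  (1B, 1-aligned)
  13..14  -- padding (1B)
  14..86  cpu  (72B, 2-aligned)
  86..94  lock  (8B, 2-aligned)
  94..98  uid  (4B, 2-aligned)
  sizeof = 98, alignof = 2
104 − 98 = 6

6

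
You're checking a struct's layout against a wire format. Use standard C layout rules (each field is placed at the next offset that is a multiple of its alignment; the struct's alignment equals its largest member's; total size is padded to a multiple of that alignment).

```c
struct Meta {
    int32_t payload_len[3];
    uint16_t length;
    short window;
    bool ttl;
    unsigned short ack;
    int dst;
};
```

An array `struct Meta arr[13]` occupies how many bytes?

312

@0: payload_len [12B, align 4] → 12
@12: length [2B, align 2] → 14
@14: window [2B, align 2] → 16
@16: ttl [1B, align 1] → 17
+1 pad (align 2)
@18: ack [2B, align 2] → 20
@20: dst [4B, align 4] → 24
size 24, align 4
array of 13: 13 × 24 = 312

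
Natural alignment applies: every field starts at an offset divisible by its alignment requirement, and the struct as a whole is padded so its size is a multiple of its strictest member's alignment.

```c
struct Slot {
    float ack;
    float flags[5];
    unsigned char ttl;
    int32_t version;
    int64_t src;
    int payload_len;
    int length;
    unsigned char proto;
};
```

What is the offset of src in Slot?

0..4  ack  (4B, 4-aligned)
4..24  flags  (20B, 4-aligned)
24..25  ttl  (1B, 1-aligned)
25..28  -- padding (3B)
28..32  version  (4B, 4-aligned)
32..40  src  (8B, 8-aligned)

32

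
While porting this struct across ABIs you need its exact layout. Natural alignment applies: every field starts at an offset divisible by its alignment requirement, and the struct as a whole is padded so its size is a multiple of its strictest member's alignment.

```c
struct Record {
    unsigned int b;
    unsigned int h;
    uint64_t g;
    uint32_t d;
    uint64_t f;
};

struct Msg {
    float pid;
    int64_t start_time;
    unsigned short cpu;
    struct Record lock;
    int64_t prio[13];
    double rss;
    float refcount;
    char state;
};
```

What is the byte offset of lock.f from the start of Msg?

48

Record: @0: b [4B, align 4] → 4; @4: h [4B, align 4] → 8; @8: g [8B, align 8] → 16; @16: d [4B, align 4] → 20; +4 pad (align 8); @24: f [8B, align 8] → 32; size 32, align 8
@0: pid [4B, align 4] → 4
+4 pad (align 8)
@8: start_time [8B, align 8] → 16
@16: cpu [2B, align 2] → 18
+6 pad (align 8)
@24: lock [32B, align 8] → 56
within Record: f at 24
24 + 24 = 48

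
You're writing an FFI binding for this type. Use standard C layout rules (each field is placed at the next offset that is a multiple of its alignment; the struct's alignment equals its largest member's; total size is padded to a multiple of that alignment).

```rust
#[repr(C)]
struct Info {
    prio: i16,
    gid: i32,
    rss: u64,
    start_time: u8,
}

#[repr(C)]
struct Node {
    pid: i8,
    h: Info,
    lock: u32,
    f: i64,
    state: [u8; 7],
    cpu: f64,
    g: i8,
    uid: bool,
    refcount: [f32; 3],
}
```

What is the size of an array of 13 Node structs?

1040

Info: prio at 0 (size 2, align 2) → ends 2; pad 2 to align 4 for gid; gid at 4 (size 4, align 4) → ends 8; rss at 8 (size 8, align 8) → ends 16; start_time at 16 (size 1, align 1) → ends 17; tail pad 7 to reach multiple of 8; total 24 bytes, alignment 8
pid at 0 (size 1, align 1) → ends 1
pad 7 to align 8 for h
h at 8 (size 24, align 8) → ends 32
lock at 32 (size 4, align 4) → ends 36
pad 4 to align 8 for f
f at 40 (size 8, align 8) → ends 48
state at 48 (size 7, align 1) → ends 55
pad 1 to align 8 for cpu
cpu at 56 (size 8, align 8) → ends 64
g at 64 (size 1, align 1) → ends 65
uid at 65 (size 1, align 1) → ends 66
pad 2 to align 4 for refcount
refcount at 68 (size 12, align 4) → ends 80
total 80 bytes, alignment 8
array of 13: 13 × 80 = 1040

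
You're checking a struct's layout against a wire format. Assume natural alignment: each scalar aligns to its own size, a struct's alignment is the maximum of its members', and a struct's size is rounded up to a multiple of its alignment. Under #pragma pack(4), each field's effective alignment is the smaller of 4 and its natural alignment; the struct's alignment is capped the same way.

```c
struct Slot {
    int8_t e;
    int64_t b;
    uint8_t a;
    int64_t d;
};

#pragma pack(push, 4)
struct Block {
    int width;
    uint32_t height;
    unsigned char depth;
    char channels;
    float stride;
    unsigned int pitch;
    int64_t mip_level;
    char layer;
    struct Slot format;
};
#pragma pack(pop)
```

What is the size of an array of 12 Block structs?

Slot: e at 0 (size 1, align 1) → ends 1; pad 7 to align 8 for b; b at 8 (size 8, align 8) → ends 16; a at 16 (size 1, align 1) → ends 17; pad 7 to align 8 for d; d at 24 (size 8, align 8) → ends 32; total 32 bytes, alignment 8
width at 0 (size 4, align 4) → ends 4
height at 4 (size 4, align 4) → ends 8
depth at 8 (size 1, align 1) → ends 9
channels at 9 (size 1, align 1) → ends 10
pad 2 to align 4 for stride
stride at 12 (size 4, align 4) → ends 16
pitch at 16 (size 4, align 4) → ends 20
mip_level at 20 (size 8, align 4) → ends 28
layer at 28 (size 1, align 1) → ends 29
pad 3 to align 4 for format
format at 32 (size 32, align 4) → ends 64
total 64 bytes, alignment 4
array of 12: 12 × 64 = 768

768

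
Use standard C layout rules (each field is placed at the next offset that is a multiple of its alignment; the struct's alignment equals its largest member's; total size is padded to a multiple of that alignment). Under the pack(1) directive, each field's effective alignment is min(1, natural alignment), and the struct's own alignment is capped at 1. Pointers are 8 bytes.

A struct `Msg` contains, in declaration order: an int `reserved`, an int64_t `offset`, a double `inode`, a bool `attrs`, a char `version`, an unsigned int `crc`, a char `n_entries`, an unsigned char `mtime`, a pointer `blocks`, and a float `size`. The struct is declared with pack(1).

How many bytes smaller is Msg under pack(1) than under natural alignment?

16

natural layout:
  @0: reserved [4B, align 4] → 4
  +4 pad (align 8)
  @8: offset [8B, align 8] → 16
  @16: inode [8B, align 8] → 24
  @24: attrs [1B, align 1] → 25
  @25: version [1B, align 1] → 26
  +2 pad (align 4)
  @28: crc [4B, align 4] → 32
  @32: n_entries [1B, align 1] → 33
  @33: mtime [1B, align 1] → 34
  +6 pad (align 8)
  @40: blocks [8B, align 8] → 48
  @48: size [4B, align 4] → 52
  +4 tail pad (align 8)
  size 56, align 8
packed(1) layout:
  @0: reserved [4B, align 1] → 4
  @4: offset [8B, align 1] → 12
  @12: inode [8B, align 1] → 20
  @20: attrs [1B, align 1] → 21
  @21: version [1B, align 1] → 22
  @22: crc [4B, align 1] → 26
  @26: n_entries [1B, align 1] → 27
  @27: mtime [1B, align 1] → 28
  @28: blocks [8B, align 1] → 36
  @36: size [4B, align 1] → 40
  size 40, align 1
56 − 40 = 16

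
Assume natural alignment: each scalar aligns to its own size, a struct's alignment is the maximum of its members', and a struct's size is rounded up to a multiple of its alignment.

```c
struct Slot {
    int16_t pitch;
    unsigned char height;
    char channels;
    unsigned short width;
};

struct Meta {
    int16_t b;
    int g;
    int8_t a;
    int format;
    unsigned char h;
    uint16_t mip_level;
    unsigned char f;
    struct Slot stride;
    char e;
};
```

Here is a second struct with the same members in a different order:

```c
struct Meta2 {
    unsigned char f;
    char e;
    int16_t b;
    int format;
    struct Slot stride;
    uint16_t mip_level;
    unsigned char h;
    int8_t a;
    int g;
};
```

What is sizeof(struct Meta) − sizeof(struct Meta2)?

8

Slot: @0: pitch [2B, align 2] → 2; @2: height [1B, align 1] → 3; @3: channels [1B, align 1] → 4; @4: width [2B, align 2] → 6; size 6, align 2
@0: b [2B, align 2] → 2
+2 pad (align 4)
@4: g [4B, align 4] → 8
@8: a [1B, align 1] → 9
+3 pad (align 4)
@12: format [4B, align 4] → 16
@16: h [1B, align 1] → 17
+1 pad (align 2)
@18: mip_level [2B, align 2] → 20
@20: f [1B, align 1] → 21
+1 pad (align 2)
@22: stride [6B, align 2] → 28
@28: e [1B, align 1] → 29
+3 tail pad (align 4)
size 32, align 4
— Meta2 —
@0: f [1B, align 1] → 1
@1: e [1B, align 1] → 2
@2: b [2B, align 2] → 4
@4: format [4B, align 4] → 8
@8: stride [6B, align 2] → 14
@14: mip_level [2B, align 2] → 16
@16: h [1B, align 1] → 17
@17: a [1B, align 1] → 18
+2 pad (align 4)
@20: g [4B, align 4] → 24
size 24, align 4
32 − 24 = 8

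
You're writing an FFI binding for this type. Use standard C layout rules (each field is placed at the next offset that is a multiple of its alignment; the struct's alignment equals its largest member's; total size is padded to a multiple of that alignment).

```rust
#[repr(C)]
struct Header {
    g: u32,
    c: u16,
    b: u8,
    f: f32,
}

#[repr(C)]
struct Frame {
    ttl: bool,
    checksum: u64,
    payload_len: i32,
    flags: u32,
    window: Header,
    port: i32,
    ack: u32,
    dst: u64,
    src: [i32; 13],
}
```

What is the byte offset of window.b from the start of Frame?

30

Header: 0..4  g  (4B, 4-aligned); 4..6  c  (2B, 2-aligned); 6..7  b  (1B, 1-aligned); 7..8  -- padding (1B); 8..12  f  (4B, 4-aligned); sizeof = 12, alignof = 4
0..1  ttl  (1B, 1-aligned)
1..8  -- padding (7B)
8..16  checksum  (8B, 8-aligned)
16..20  payload_len  (4B, 4-aligned)
20..24  flags  (4B, 4-aligned)
24..36  window  (12B, 4-aligned)
within Header: b at 6
24 + 6 = 30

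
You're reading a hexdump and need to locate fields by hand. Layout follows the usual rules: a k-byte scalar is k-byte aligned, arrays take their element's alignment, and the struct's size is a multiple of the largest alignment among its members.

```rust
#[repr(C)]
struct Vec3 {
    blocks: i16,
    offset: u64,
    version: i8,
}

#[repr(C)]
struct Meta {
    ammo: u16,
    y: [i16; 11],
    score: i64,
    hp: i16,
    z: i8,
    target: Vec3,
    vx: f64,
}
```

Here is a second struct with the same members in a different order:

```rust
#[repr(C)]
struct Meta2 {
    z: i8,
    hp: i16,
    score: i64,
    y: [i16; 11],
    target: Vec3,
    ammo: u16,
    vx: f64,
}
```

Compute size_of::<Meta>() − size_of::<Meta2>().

Vec3: blocks at 0 (size 2, align 2) → ends 2; pad 6 to align 8 for offset; offset at 8 (size 8, align 8) → ends 16; version at 16 (size 1, align 1) → ends 17; tail pad 7 to reach multiple of 8; total 24 bytes, alignment 8
ammo at 0 (size 2, align 2) → ends 2
y at 2 (size 22, align 2) → ends 24
score at 24 (size 8, align 8) → ends 32
hp at 32 (size 2, align 2) → ends 34
z at 34 (size 1, align 1) → ends 35
pad 5 to align 8 for target
target at 40 (size 24, align 8) → ends 64
vx at 64 (size 8, align 8) → ends 72
total 72 bytes, alignment 8
— Meta2 —
z at 0 (size 1, align 1) → ends 1
pad 1 to align 2 for hp
hp at 2 (size 2, align 2) → ends 4
pad 4 to align 8 for score
score at 8 (size 8, align 8) → ends 16
y at 16 (size 22, align 2) → ends 38
pad 2 to align 8 for target
target at 40 (size 24, align 8) → ends 64
ammo at 64 (size 2, align 2) → ends 66
pad 6 to align 8 for vx
vx at 72 (size 8, align 8) → ends 80
total 80 bytes, alignment 8
72 − 80 = -8

-8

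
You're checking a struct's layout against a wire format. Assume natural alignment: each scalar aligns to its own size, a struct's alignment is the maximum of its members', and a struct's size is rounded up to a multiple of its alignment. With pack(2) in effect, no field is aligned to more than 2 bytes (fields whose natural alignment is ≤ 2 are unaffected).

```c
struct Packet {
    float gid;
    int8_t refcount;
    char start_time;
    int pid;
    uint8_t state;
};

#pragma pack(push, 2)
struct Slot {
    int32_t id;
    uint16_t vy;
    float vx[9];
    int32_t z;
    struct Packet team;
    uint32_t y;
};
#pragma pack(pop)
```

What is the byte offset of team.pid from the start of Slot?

54

Packet: 0..4  gid  (4B, 4-aligned); 4..5  refcount  (1B, 1-aligned); 5..6  start_time  (1B, 1-aligned); 6..8  -- padding (2B); 8..12  pid  (4B, 4-aligned); 12..13  state  (1B, 1-aligned); 13..16  -- tail padding (3B); sizeof = 16, alignof = 4
0..4  id  (4B, 2-aligned)
4..6  vy  (2B, 2-aligned)
6..42  vx  (36B, 2-aligned)
42..46  z  (4B, 2-aligned)
46..62  team  (16B, 2-aligned)
within Packet: pid at 8
46 + 8 = 54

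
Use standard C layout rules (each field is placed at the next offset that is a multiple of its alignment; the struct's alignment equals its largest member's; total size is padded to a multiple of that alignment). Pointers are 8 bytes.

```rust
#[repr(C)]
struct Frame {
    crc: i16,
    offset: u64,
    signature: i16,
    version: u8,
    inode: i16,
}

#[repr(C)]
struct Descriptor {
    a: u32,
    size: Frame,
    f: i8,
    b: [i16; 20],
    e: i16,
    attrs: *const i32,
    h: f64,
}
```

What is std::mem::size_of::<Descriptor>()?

96

Frame: crc at 0 (size 2, align 2) → ends 2; pad 6 to align 8 for offset; offset at 8 (size 8, align 8) → ends 16; signature at 16 (size 2, align 2) → ends 18; version at 18 (size 1, align 1) → ends 19; pad 1 to align 2 for inode; inode at 20 (size 2, align 2) → ends 22; tail pad 2 to reach multiple of 8; total 24 bytes, alignment 8
a at 0 (size 4, align 4) → ends 4
pad 4 to align 8 for size
size at 8 (size 24, align 8) → ends 32
f at 32 (size 1, align 1) → ends 33
pad 1 to align 2 for b
b at 34 (size 40, align 2) → ends 74
e at 74 (size 2, align 2) → ends 76
pad 4 to align 8 for attrs
attrs at 80 (size 8, align 8) → ends 88
h at 88 (size 8, align 8) → ends 96
total 96 bytes, alignment 8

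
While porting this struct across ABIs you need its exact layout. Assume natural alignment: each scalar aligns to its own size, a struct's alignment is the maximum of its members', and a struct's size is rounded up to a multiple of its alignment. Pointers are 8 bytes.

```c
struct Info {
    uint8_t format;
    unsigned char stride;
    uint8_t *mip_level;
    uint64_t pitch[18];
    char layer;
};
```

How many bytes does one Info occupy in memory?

168 bytes

0..1  format  (1B, 1-aligned)
1..2  stride  (1B, 1-aligned)
2..8  -- padding (6B)
8..16  mip_level  (8B, 8-aligned)
16..160  pitch  (144B, 8-aligned)
160..161  layer  (1B, 1-aligned)
161..168  -- tail padding (7B)
sizeof = 168, alignof = 8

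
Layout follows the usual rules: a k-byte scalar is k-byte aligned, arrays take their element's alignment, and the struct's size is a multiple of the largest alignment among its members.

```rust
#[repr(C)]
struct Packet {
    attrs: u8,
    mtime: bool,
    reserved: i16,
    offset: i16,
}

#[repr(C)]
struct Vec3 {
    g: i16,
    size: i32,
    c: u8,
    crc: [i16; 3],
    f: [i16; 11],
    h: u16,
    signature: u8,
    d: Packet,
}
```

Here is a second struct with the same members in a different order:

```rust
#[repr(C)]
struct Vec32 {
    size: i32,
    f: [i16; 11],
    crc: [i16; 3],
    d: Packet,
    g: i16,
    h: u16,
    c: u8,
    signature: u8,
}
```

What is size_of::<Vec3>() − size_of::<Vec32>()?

Packet: 0..1  attrs  (1B, 1-aligned); 1..2  mtime  (1B, 1-aligned); 2..4  reserved  (2B, 2-aligned); 4..6  offset  (2B, 2-aligned); sizeof = 6, alignof = 2
0..2  g  (2B, 2-aligned)
2..4  -- padding (2B)
4..8  size  (4B, 4-aligned)
8..9  c  (1B, 1-aligned)
9..10  -- padding (1B)
10..16  crc  (6B, 2-aligned)
16..38  f  (22B, 2-aligned)
38..40  h  (2B, 2-aligned)
40..41  signature  (1B, 1-aligned)
41..42  -- padding (1B)
42..48  d  (6B, 2-aligned)
sizeof = 48, alignof = 4
— Vec32 —
0..4  size  (4B, 4-aligned)
4..26  f  (22B, 2-aligned)
26..32  crc  (6B, 2-aligned)
32..38  d  (6B, 2-aligned)
38..40  g  (2B, 2-aligned)
40..42  h  (2B, 2-aligned)
42..43  c  (1B, 1-aligned)
43..44  signature  (1B, 1-aligned)
sizeof = 44, alignof = 4
48 − 44 = 4

4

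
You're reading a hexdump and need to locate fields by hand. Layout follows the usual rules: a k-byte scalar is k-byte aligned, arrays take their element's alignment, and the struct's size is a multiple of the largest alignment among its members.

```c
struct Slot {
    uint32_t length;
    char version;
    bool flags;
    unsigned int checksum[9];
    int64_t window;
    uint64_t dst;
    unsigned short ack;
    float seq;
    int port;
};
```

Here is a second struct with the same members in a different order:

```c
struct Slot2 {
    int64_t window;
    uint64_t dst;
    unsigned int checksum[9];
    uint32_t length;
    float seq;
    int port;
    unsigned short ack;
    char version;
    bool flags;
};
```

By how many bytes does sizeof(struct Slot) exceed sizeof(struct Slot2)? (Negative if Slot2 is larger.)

8

0..4  length  (4B, 4-aligned)
4..5  version  (1B, 1-aligned)
5..6  flags  (1B, 1-aligned)
6..8  -- padding (2B)
8..44  checksum  (36B, 4-aligned)
44..48  -- padding (4B)
48..56  window  (8B, 8-aligned)
56..64  dst  (8B, 8-aligned)
64..66  ack  (2B, 2-aligned)
66..68  -- padding (2B)
68..72  seq  (4B, 4-aligned)
72..76  port  (4B, 4-aligned)
76..80  -- tail padding (4B)
sizeof = 80, alignof = 8
— Slot2 —
0..8  window  (8B, 8-aligned)
8..16  dst  (8B, 8-aligned)
16..52  checksum  (36B, 4-aligned)
52..56  length  (4B, 4-aligned)
56..60  seq  (4B, 4-aligned)
60..64  port  (4B, 4-aligned)
64..66  ack  (2B, 2-aligned)
66..67  version  (1B, 1-aligned)
67..68  flags  (1B, 1-aligned)
68..72  -- tail padding (4B)
sizeof = 72, alignof = 8
80 − 72 = 8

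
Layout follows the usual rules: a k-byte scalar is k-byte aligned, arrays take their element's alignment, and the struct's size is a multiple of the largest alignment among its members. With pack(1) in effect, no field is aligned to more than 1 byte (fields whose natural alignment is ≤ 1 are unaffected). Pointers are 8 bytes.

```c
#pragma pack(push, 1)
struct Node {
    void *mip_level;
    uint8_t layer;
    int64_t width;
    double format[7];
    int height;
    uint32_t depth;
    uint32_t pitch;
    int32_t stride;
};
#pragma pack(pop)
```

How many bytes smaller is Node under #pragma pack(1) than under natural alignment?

natural layout:
  0..8  mip_level  (8B, 8-aligned)
  8..9  layer  (1B, 1-aligned)
  9..16  -- padding (7B)
  16..24  width  (8B, 8-aligned)
  24..80  format  (56B, 8-aligned)
  80..84  height  (4B, 4-aligned)
  84..88  depth  (4B, 4-aligned)
  88..92  pitch  (4B, 4-aligned)
  92..96  stride  (4B, 4-aligned)
  sizeof = 96, alignof = 8
packed(1) layout:
  0..8  mip_level  (8B, 1-aligned)
  8..9  layer  (1B, 1-aligned)
  9..17  width  (8B, 1-aligned)
  17..73  format  (56B, 1-aligned)
  73..77  height  (4B, 1-aligned)
  77..81  depth  (4B, 1-aligned)
  81..85  pitch  (4B, 1-aligned)
  85..89  stride  (4B, 1-aligned)
  sizeof = 89, alignof = 1
96 − 89 = 7

7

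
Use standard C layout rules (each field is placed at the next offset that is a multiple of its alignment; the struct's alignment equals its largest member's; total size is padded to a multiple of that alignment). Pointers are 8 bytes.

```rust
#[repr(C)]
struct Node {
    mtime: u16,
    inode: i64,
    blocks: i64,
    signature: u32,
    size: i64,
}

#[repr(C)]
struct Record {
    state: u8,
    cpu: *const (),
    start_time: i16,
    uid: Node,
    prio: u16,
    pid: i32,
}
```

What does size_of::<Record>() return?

Node: 0..2  mtime  (2B, 2-aligned); 2..8  -- padding (6B); 8..16  inode  (8B, 8-aligned); 16..24  blocks  (8B, 8-aligned); 24..28  signature  (4B, 4-aligned); 28..32  -- padding (4B); 32..40  size  (8B, 8-aligned); sizeof = 40, alignof = 8
0..1  state  (1B, 1-aligned)
1..8  -- padding (7B)
8..16  cpu  (8B, 8-aligned)
16..18  start_time  (2B, 2-aligned)
18..24  -- padding (6B)
24..64  uid  (40B, 8-aligned)
64..66  prio  (2B, 2-aligned)
66..68  -- padding (2B)
68..72  pid  (4B, 4-aligned)
sizeof = 72, alignof = 8

72 bytes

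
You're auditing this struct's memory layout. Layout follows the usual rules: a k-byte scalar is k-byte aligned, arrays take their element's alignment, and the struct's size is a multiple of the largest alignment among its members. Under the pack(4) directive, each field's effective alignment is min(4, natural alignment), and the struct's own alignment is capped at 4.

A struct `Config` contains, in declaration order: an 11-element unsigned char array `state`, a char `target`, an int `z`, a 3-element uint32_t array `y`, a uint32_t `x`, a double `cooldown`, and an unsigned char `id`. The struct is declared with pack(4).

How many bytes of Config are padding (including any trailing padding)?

3

0..11  state  (11B, 1-aligned)
11..12  target  (1B, 1-aligned)
12..16  z  (4B, 4-aligned)
16..28  y  (12B, 4-aligned)
28..32  x  (4B, 4-aligned)
32..40  cooldown  (8B, 4-aligned)
40..41  id  (1B, 1-aligned)
41..44  -- tail padding (3B)
sizeof = 44, alignof = 4
data bytes 41, size 44 → padding 3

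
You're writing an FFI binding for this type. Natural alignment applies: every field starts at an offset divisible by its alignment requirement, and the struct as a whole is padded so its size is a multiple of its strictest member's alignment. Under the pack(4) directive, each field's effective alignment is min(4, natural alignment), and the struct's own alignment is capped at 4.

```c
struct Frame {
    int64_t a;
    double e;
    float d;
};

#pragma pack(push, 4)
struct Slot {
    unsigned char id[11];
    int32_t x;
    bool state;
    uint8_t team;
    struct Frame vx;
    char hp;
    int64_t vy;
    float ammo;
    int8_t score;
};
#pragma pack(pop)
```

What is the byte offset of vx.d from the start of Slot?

36

Frame: 0..8  a  (8B, 8-aligned); 8..16  e  (8B, 8-aligned); 16..20  d  (4B, 4-aligned); 20..24  -- tail padding (4B); sizeof = 24, alignof = 8
0..11  id  (11B, 1-aligned)
11..12  -- padding (1B)
12..16  x  (4B, 4-aligned)
16..17  state  (1B, 1-aligned)
17..18  team  (1B, 1-aligned)
18..20  -- padding (2B)
20..44  vx  (24B, 4-aligned)
within Frame: d at 16
20 + 16 = 36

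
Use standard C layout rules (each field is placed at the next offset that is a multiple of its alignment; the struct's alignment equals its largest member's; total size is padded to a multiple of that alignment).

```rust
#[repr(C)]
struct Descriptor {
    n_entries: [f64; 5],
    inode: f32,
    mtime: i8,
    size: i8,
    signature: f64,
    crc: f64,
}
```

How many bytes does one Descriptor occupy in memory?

64

@0: n_entries [40B, align 8] → 40
@40: inode [4B, align 4] → 44
@44: mtime [1B, align 1] → 45
@45: size [1B, align 1] → 46
+2 pad (align 8)
@48: signature [8B, align 8] → 56
@56: crc [8B, align 8] → 64
size 64, align 8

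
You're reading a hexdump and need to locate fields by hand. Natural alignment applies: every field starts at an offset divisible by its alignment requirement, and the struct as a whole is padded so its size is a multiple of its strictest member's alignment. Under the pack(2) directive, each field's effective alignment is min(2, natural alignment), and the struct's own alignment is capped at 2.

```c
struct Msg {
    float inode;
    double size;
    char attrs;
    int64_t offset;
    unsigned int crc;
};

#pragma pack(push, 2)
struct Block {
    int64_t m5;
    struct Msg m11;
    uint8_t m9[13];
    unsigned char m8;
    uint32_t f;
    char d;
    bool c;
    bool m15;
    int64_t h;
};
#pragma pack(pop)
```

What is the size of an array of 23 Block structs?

1794

Msg: inode at 0 (size 4, align 4) → ends 4; pad 4 to align 8 for size; size at 8 (size 8, align 8) → ends 16; attrs at 16 (size 1, align 1) → ends 17; pad 7 to align 8 for offset; offset at 24 (size 8, align 8) → ends 32; crc at 32 (size 4, align 4) → ends 36; tail pad 4 to reach multiple of 8; total 40 bytes, alignment 8
m5 at 0 (size 8, align 2) → ends 8
m11 at 8 (size 40, align 2) → ends 48
m9 at 48 (size 13, align 1) → ends 61
m8 at 61 (size 1, align 1) → ends 62
f at 62 (size 4, align 2) → ends 66
d at 66 (size 1, align 1) → ends 67
c at 67 (size 1, align 1) → ends 68
m15 at 68 (size 1, align 1) → ends 69
pad 1 to align 2 for h
h at 70 (size 8, align 2) → ends 78
total 78 bytes, alignment 2
array of 23: 23 × 78 = 1794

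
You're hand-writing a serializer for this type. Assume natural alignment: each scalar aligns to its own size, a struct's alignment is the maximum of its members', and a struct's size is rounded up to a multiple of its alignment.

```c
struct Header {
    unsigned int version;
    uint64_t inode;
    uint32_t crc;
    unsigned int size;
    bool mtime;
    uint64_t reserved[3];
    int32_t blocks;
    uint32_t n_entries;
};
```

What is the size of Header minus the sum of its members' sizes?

11

0..4  version  (4B, 4-aligned)
4..8  -- padding (4B)
8..16  inode  (8B, 8-aligned)
16..20  crc  (4B, 4-aligned)
20..24  size  (4B, 4-aligned)
24..25  mtime  (1B, 1-aligned)
25..32  -- padding (7B)
32..56  reserved  (24B, 8-aligned)
56..60  blocks  (4B, 4-aligned)
60..64  n_entries  (4B, 4-aligned)
sizeof = 64, alignof = 8
data bytes 53, size 64 → padding 11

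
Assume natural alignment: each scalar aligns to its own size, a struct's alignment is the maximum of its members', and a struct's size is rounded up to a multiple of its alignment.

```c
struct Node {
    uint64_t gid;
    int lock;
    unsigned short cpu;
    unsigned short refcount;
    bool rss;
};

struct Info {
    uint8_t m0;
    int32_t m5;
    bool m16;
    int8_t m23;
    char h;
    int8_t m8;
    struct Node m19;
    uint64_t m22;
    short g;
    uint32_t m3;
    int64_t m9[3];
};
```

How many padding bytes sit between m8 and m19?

Node: gid at 0 (size 8, align 8) → ends 8; lock at 8 (size 4, align 4) → ends 12; cpu at 12 (size 2, align 2) → ends 14; refcount at 14 (size 2, align 2) → ends 16; rss at 16 (size 1, align 1) → ends 17; tail pad 7 to reach multiple of 8; total 24 bytes, alignment 8
m0 at 0 (size 1, align 1) → ends 1
pad 3 to align 4 for m5
m5 at 4 (size 4, align 4) → ends 8
m16 at 8 (size 1, align 1) → ends 9
m23 at 9 (size 1, align 1) → ends 10
h at 10 (size 1, align 1) → ends 11
m8 at 11 (size 1, align 1) → ends 12
pad 4 to align 8 for m19
m19 at 16 (size 24, align 8) → ends 40

4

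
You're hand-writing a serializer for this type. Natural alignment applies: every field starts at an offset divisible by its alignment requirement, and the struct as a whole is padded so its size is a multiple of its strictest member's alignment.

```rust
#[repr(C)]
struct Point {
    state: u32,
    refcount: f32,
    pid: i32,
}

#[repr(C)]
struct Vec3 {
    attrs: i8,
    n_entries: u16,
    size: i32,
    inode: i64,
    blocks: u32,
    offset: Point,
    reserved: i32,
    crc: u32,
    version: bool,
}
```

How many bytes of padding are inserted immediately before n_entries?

Point: @0: state [4B, align 4] → 4; @4: refcount [4B, align 4] → 8; @8: pid [4B, align 4] → 12; size 12, align 4
@0: attrs [1B, align 1] → 1
+1 pad (align 2)
@2: n_entries [2B, align 2] → 4

1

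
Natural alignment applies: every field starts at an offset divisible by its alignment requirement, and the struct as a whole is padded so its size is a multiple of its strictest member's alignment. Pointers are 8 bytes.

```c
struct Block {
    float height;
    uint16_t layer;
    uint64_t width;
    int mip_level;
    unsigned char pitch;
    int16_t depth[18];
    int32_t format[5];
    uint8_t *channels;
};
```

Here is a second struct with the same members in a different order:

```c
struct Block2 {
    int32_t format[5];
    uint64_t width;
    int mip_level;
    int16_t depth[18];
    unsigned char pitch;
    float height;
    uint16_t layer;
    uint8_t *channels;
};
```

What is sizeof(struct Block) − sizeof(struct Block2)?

-8

0..4  height  (4B, 4-aligned)
4..6  layer  (2B, 2-aligned)
6..8  -- padding (2B)
8..16  width  (8B, 8-aligned)
16..20  mip_level  (4B, 4-aligned)
20..21  pitch  (1B, 1-aligned)
21..22  -- padding (1B)
22..58  depth  (36B, 2-aligned)
58..60  -- padding (2B)
60..80  format  (20B, 4-aligned)
80..88  channels  (8B, 8-aligned)
sizeof = 88, alignof = 8
— Block2 —
0..20  format  (20B, 4-aligned)
20..24  -- padding (4B)
24..32  width  (8B, 8-aligned)
32..36  mip_level  (4B, 4-aligned)
36..72  depth  (36B, 2-aligned)
72..73  pitch  (1B, 1-aligned)
73..76  -- padding (3B)
76..80  height  (4B, 4-aligned)
80..82  layer  (2B, 2-aligned)
82..88  -- padding (6B)
88..96  channels  (8B, 8-aligned)
sizeof = 96, alignof = 8
88 − 96 = -8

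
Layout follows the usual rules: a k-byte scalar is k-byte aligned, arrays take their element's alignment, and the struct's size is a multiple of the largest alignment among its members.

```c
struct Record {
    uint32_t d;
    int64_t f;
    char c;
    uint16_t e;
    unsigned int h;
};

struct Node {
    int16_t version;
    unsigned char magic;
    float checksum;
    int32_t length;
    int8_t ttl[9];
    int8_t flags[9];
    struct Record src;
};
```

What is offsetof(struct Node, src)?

32

Record: @0: d [4B, align 4] → 4; +4 pad (align 8); @8: f [8B, align 8] → 16; @16: c [1B, align 1] → 17; +1 pad (align 2); @18: e [2B, align 2] → 20; @20: h [4B, align 4] → 24; size 24, align 8
@0: version [2B, align 2] → 2
@2: magic [1B, align 1] → 3
+1 pad (align 4)
@4: checksum [4B, align 4] → 8
@8: length [4B, align 4] → 12
@12: ttl [9B, align 1] → 21
@21: flags [9B, align 1] → 30
+2 pad (align 8)
@32: src [24B, align 8] → 56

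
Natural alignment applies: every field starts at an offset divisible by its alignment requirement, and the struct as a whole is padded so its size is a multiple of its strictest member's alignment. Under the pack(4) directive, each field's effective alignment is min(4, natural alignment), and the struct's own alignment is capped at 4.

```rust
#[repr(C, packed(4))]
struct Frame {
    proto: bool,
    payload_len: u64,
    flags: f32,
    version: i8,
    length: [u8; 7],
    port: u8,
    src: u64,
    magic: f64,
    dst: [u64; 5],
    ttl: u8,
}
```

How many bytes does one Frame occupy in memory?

proto at 0 (size 1, align 1) → ends 1
pad 3 to align 4 for payload_len
payload_len at 4 (size 8, align 4) → ends 12
flags at 12 (size 4, align 4) → ends 16
version at 16 (size 1, align 1) → ends 17
length at 17 (size 7, align 1) → ends 24
port at 24 (size 1, align 1) → ends 25
pad 3 to align 4 for src
src at 28 (size 8, align 4) → ends 36
magic at 36 (size 8, align 4) → ends 44
dst at 44 (size 40, align 4) → ends 84
ttl at 84 (size 1, align 1) → ends 85
tail pad 3 to reach multiple of 4
total 88 bytes, alignment 4

88 bytes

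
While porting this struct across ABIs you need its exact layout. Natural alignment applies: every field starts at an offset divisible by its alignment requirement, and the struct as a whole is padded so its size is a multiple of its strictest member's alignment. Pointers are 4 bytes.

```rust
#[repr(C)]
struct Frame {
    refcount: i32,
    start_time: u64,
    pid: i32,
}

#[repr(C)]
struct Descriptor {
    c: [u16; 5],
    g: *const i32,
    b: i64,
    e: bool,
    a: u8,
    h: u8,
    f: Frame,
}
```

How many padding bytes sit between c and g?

Frame: refcount at 0 (size 4, align 4) → ends 4; pad 4 to align 8 for start_time; start_time at 8 (size 8, align 8) → ends 16; pid at 16 (size 4, align 4) → ends 20; tail pad 4 to reach multiple of 8; total 24 bytes, alignment 8
c at 0 (size 10, align 2) → ends 10
pad 2 to align 4 for g
g at 12 (size 4, align 4) → ends 16

2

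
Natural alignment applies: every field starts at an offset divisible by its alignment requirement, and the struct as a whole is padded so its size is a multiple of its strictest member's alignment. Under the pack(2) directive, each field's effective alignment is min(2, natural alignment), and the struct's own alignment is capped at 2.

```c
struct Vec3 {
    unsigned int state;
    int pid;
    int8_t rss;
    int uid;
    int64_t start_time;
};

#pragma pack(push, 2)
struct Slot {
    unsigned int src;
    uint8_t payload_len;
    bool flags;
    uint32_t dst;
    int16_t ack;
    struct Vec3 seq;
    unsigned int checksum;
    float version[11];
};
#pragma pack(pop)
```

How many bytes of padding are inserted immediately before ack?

Vec3: state at 0 (size 4, align 4) → ends 4; pid at 4 (size 4, align 4) → ends 8; rss at 8 (size 1, align 1) → ends 9; pad 3 to align 4 for uid; uid at 12 (size 4, align 4) → ends 16; start_time at 16 (size 8, align 8) → ends 24; total 24 bytes, alignment 8
src at 0 (size 4, align 2) → ends 4
payload_len at 4 (size 1, align 1) → ends 5
flags at 5 (size 1, align 1) → ends 6
dst at 6 (size 4, align 2) → ends 10
ack at 10 (size 2, align 2) → ends 12

0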